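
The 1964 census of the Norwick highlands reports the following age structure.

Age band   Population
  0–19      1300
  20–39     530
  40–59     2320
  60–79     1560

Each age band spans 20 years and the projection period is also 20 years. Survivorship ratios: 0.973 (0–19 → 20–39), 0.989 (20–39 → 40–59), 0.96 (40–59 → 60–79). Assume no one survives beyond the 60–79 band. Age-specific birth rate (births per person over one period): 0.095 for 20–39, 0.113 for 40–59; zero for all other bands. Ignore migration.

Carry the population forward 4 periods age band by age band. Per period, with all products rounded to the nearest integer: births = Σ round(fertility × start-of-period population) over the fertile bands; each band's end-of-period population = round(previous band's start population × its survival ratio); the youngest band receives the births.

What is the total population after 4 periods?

677

— Period 1 —
Births: 530 * 0.095 = 50  |  2320 * 0.113 = 262 → 312
20–39: 1300 * 0.973 = 1265
40–59: 530 * 0.989 = 524
60–79: 2320 * 0.96 = 2227
Population now: 0–19=312, 20–39=1265, 40–59=524, 60–79=2227
— Period 2 —
Births: 1265 * 0.095 = 120  |  524 * 0.113 = 59 → 179
20–39: 312 * 0.973 = 304
40–59: 1265 * 0.989 = 1251
60–79: 524 * 0.96 = 503
Population now: 0–19=179, 20–39=304, 40–59=1251, 60–79=503
— Period 3 —
Births: 304 * 0.095 = 29  |  1251 * 0.113 = 141 → 170
20–39: 179 * 0.973 = 174
40–59: 304 * 0.989 = 301
60–79: 1251 * 0.96 = 1201
Population now: 0–19=170, 20–39=174, 40–59=301, 60–79=1201
— Period 4 —
Births: 174 * 0.095 = 17  |  301 * 0.113 = 34 → 51
20–39: 170 * 0.973 = 165
40–59: 174 * 0.989 = 172
60–79: 301 * 0.96 = 289
Population now: 0–19=51, 20–39=165, 40–59=172, 60–79=289
Total after period 4: 51 + 165 + 172 + 289 = 677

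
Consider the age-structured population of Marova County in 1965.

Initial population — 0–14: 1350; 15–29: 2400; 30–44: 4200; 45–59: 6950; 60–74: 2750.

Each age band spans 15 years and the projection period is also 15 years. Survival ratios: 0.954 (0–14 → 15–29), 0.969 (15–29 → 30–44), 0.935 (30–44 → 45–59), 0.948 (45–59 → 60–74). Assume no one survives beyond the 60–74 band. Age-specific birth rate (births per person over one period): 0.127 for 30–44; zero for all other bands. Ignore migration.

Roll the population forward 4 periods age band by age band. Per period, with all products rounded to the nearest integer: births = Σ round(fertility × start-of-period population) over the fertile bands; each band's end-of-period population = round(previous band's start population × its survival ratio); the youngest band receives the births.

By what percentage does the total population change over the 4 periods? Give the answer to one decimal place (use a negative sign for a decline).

-88.4

Let group 1 be 0–14 through group 5 = 60–74.
[period 1]
Births: 4200 * 0.127 = 533
Group 2: 1350 * 0.954 = 1288
Group 3: 2400 * 0.969 = 2326
Group 4: 4200 * 0.935 = 3927
Group 5: 6950 * 0.948 = 6589
Population now: 0–14=533, 15–29=1288, 30–44=2326, 45–59=3927, 60–74=6589
[period 2]
Births: 2326 * 0.127 = 295
Group 2: 533 * 0.954 = 508
Group 3: 1288 * 0.969 = 1248
Group 4: 2326 * 0.935 = 2175
Group 5: 3927 * 0.948 = 3723
Population now: 0–14=295, 15–29=508, 30–44=1248, 45–59=2175, 60–74=3723
[period 3]
Births: 1248 * 0.127 = 158
Group 2: 295 * 0.954 = 281
Group 3: 508 * 0.969 = 492
Group 4: 1248 * 0.935 = 1167
Group 5: 2175 * 0.948 = 2062
Population now: 0–14=158, 15–29=281, 30–44=492, 45–59=1167, 60–74=2062
[period 4]
Births: 492 * 0.127 = 62
Group 2: 158 * 0.954 = 151
Group 3: 281 * 0.969 = 272
Group 4: 492 * 0.935 = 460
Group 5: 1167 * 0.948 = 1106
Population now: 0–14=62, 15–29=151, 30–44=272, 45–59=460, 60–74=1106
Total: 17650 → 2051; change = -15599; percentage change = -88.4%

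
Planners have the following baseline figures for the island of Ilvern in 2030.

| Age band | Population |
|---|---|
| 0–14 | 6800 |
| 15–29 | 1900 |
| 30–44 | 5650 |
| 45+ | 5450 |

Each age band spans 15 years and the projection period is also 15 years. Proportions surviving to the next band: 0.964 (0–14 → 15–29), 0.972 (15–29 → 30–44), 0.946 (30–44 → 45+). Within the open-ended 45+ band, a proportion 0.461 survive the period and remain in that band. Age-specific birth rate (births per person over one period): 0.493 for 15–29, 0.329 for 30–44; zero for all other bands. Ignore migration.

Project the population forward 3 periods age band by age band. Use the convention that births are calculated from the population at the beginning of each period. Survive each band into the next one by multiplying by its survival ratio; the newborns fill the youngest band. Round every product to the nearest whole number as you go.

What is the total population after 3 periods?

Numbering the bands 1..4 from youngest to oldest:
— Period 1 —
Births: 1900 * 0.493 = 937  |  5650 * 0.329 = 1859 → total 2796
Band 2: 6800 * 0.964 = 6555
Band 3: 1900 * 0.972 = 1847
Band 4: 5650 * 0.946 + 5450 * 0.461 = 5345 + 2512 = 7857
Population now: 0–14=2796, 15–29=6555, 30–44=1847, 45+=7857
— Period 2 —
Births: 6555 * 0.493 = 3232  |  1847 * 0.329 = 608 → total 3840
Band 2: 2796 * 0.964 = 2695
Band 3: 6555 * 0.972 = 6371
Band 4: 1847 * 0.946 + 7857 * 0.461 = 1747 + 3622 = 5369
Population now: 0–14=3840, 15–29=2695, 30–44=6371, 45+=5369
— Period 3 —
Births: 2695 * 0.493 = 1329  |  6371 * 0.329 = 2096 → total 3425
Band 2: 3840 * 0.964 = 3702
Band 3: 2695 * 0.972 = 2620
Band 4: 6371 * 0.946 + 5369 * 0.461 = 6027 + 2475 = 8502
Population now: 0–14=3425, 15–29=3702, 30–44=2620, 45+=8502
Total after period 3: 3425 + 3702 + 2620 + 8502 = 18249

18249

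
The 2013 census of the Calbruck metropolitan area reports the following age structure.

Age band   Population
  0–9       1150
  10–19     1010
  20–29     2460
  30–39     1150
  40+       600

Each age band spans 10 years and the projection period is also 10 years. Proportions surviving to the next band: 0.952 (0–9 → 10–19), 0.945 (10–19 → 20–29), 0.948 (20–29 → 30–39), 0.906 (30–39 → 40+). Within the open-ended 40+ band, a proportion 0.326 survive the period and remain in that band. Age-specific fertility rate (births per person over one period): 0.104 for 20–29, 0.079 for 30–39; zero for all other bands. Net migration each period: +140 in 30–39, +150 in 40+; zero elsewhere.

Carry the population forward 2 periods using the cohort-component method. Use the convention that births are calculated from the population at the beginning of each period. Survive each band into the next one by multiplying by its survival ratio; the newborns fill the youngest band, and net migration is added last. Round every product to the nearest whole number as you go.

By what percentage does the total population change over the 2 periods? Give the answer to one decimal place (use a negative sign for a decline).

(Groups numbered youngest = 1 to oldest = 5.)
Period 1.
Births: 2460 * 0.104 = 256  |  1150 * 0.079 = 91 → total 347
Group 2: 1150 * 0.952 = 1095
Group 3: 1010 * 0.945 = 954
Group 4: 2460 * 0.948 = 2332
Group 5: 1150 * 0.906 + 600 * 0.326 = 1042 + 196 = 1238
Net migration: Group 4 + 140 → 2472; Group 5 + 150 → 1388
→ [347, 1095, 954, 2472, 1388]
Period 2.
Births: 954 * 0.104 = 99  |  2472 * 0.079 = 195 → total 294
Group 2: 347 * 0.952 = 330
Group 3: 1095 * 0.945 = 1035
Group 4: 954 * 0.948 = 904
Group 5: 2472 * 0.906 + 1388 * 0.326 = 2240 + 452 = 2692
Net migration: Group 4 + 140 → 1044; Group 5 + 150 → 2842
→ [294, 330, 1035, 1044, 2842]
Total: 6370 → 5545; change = -825; percentage change = -13.0%

-13.0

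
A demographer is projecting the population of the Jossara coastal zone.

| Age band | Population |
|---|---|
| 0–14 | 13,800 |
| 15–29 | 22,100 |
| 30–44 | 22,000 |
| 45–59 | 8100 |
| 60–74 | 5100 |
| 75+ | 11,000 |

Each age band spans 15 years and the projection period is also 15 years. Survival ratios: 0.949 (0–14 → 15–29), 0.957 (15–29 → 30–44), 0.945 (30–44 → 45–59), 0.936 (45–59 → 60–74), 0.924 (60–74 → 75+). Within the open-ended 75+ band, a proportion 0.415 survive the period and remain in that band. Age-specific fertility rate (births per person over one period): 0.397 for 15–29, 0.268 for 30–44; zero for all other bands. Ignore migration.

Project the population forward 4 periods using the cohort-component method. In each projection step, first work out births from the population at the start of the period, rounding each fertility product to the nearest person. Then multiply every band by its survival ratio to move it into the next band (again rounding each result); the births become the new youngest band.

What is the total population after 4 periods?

Numbering the bands 1..6 from youngest to oldest:
— Period 1 —
Births: 22100 * 0.397 = 8774, 22000 * 0.268 = 5896 ⇒ total 14670
Band 2: 13800 * 0.949 = 13096
Band 3: 22100 * 0.957 = 21150
Band 4: 22000 * 0.945 = 20790
Band 5: 8100 * 0.936 = 7582
Band 6: 5100 * 0.924 + 11000 * 0.415 = 4712 + 4565 = 9277
End of period: [14670, 13096, 21150, 20790, 7582, 9277]
— Period 2 —
Births: 13096 * 0.397 = 5199, 21150 * 0.268 = 5668 ⇒ total 10867
Band 2: 14670 * 0.949 = 13922
Band 3: 13096 * 0.957 = 12533
Band 4: 21150 * 0.945 = 19987
Band 5: 20790 * 0.936 = 19459
Band 6: 7582 * 0.924 + 9277 * 0.415 = 7006 + 3850 = 10856
End of period: [10867, 13922, 12533, 19987, 19459, 10856]
— Period 3 —
Births: 13922 * 0.397 = 5527, 12533 * 0.268 = 3359 ⇒ total 8886
Band 2: 10867 * 0.949 = 10313
Band 3: 13922 * 0.957 = 13323
Band 4: 12533 * 0.945 = 11844
Band 5: 19987 * 0.936 = 18708
Band 6: 19459 * 0.924 + 10856 * 0.415 = 17980 + 4505 = 22485
End of period: [8886, 10313, 13323, 11844, 18708, 22485]
— Period 4 —
Births: 10313 * 0.397 = 4094, 13323 * 0.268 = 3571 ⇒ total 7665
Band 2: 8886 * 0.949 = 8433
Band 3: 10313 * 0.957 = 9870
Band 4: 13323 * 0.945 = 12590
Band 5: 11844 * 0.936 = 11086
Band 6: 18708 * 0.924 + 22485 * 0.415 = 17286 + 9331 = 26617
End of period: [7665, 8433, 9870, 12590, 11086, 26617]
Total after period 4: 7665 + 8433 + 9870 + 12590 + 11086 + 26617 = 76261

76261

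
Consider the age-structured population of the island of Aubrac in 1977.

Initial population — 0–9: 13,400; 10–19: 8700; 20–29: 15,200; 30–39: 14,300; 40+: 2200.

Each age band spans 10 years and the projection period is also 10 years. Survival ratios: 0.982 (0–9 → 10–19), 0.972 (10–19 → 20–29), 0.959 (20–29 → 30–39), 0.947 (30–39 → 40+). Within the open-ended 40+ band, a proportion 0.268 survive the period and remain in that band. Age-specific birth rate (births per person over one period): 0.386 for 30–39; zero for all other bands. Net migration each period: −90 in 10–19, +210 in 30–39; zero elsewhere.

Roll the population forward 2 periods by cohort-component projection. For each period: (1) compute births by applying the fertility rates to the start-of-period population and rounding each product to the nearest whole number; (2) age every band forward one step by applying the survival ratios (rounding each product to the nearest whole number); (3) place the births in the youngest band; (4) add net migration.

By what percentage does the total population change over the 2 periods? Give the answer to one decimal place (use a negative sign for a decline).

-7.3

Numbering the groups 1..5 from youngest to oldest:
Period 1:
Births: 14300 × 0.386 = 5520
Group 2: 13400 × 0.982 = 13159
Group 3: 8700 × 0.972 = 8456
Group 4: 15200 × 0.959 = 14577
Group 5: 14300 × 0.947 + 2200 × 0.268 = 13542 + 590 = 14132
Net migration: Group 2 − 90 → 13069; Group 4 + 210 → 14787
Population now: 0–9=5520, 10–19=13069, 20–29=8456, 30–39=14787, 40+=14132
Period 2:
Births: 14787 × 0.386 = 5708
Group 2: 5520 × 0.982 = 5421
Group 3: 13069 × 0.972 = 12703
Group 4: 8456 × 0.959 = 8109
Group 5: 14787 × 0.947 + 14132 × 0.268 = 14003 + 3787 = 17790
Net migration: Group 2 − 90 → 5331; Group 4 + 210 → 8319
Population now: 0–9=5708, 10–19=5331, 20–29=12703, 30–39=8319, 40+=17790
Total: 53800 → 49851; change = -3949; percentage change = -7.3%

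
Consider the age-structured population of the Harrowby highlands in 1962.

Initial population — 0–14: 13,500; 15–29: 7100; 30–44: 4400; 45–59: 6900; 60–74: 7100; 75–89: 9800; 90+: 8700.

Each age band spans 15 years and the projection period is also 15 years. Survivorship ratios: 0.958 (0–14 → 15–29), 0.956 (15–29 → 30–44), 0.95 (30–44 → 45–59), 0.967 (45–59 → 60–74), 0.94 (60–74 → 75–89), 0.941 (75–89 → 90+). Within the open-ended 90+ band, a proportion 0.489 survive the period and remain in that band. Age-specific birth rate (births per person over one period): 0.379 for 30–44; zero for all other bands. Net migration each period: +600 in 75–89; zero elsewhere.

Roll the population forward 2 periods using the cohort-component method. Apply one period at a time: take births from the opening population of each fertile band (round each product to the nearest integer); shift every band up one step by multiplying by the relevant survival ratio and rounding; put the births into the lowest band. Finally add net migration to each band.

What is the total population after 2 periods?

47333

After projecting period 1:
Births: 4400 * 0.379 = 1668
15–29: 13500 * 0.958 = 12933
30–44: 7100 * 0.956 = 6788
45–59: 4400 * 0.95 = 4180
60–74: 6900 * 0.967 = 6672
75–89: 7100 * 0.94 = 6674
90+: 9800 * 0.941 + 8700 * 0.489 = 9222 + 4254 = 13476
Net migration: 75–89 + 600 → 7274
Giving 1668 / 12933 / 6788 / 4180 / 6672 / 7274 / 13476.
After projecting period 2:
Births: 6788 * 0.379 = 2573
15–29: 1668 * 0.958 = 1598
30–44: 12933 * 0.956 = 12364
45–59: 6788 * 0.95 = 6449
60–74: 4180 * 0.967 = 4042
75–89: 6672 * 0.94 = 6272
90+: 7274 * 0.941 + 13476 * 0.489 = 6845 + 6590 = 13435
Net migration: 75–89 + 600 → 6872
Giving 2573 / 1598 / 12364 / 6449 / 4042 / 6872 / 13435.
Total after period 2: 2573 + 1598 + 12364 + 6449 + 4042 + 6872 + 13435 = 47333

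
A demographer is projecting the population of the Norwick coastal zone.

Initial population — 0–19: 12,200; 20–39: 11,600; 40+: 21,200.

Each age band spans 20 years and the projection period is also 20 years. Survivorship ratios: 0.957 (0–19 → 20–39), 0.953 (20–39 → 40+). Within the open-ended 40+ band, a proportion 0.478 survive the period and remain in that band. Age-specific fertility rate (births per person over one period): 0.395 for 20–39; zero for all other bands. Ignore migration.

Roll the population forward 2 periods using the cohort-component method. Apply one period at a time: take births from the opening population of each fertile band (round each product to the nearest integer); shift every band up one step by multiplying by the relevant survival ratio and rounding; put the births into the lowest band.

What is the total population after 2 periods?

30251

Numbering the groups 1..3 from youngest to oldest:
After projecting period 1:
Births: 11600 × 0.395 = 4582
Group 2: 12200 × 0.957 = 11675
Group 3: 11600 × 0.953 + 21200 × 0.478 = 11055 + 10134 = 21189
Giving 4582 / 11675 / 21189.
After projecting period 2:
Births: 11675 × 0.395 = 4612
Group 2: 4582 × 0.957 = 4385
Group 3: 11675 × 0.953 + 21189 × 0.478 = 11126 + 10128 = 21254
Giving 4612 / 4385 / 21254.
Total after period 2: 4612 + 4385 + 21254 = 30251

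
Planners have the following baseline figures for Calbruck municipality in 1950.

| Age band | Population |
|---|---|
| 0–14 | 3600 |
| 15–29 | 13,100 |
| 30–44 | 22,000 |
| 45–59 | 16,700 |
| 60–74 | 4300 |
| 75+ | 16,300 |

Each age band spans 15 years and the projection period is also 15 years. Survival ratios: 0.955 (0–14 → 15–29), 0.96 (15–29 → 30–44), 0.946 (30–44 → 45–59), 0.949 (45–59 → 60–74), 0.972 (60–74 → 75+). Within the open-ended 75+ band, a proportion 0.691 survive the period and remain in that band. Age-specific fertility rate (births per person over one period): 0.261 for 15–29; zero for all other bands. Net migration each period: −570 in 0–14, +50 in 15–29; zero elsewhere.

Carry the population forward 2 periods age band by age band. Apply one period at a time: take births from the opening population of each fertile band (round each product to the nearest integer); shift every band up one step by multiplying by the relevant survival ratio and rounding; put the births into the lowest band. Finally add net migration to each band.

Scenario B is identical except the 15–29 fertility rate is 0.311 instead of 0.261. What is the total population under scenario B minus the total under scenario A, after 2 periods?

800

Call the bands 1 to 6, youngest first.
After projecting period 1:
Births: 13100 × 0.261 = 3419
Band 2: 3600 × 0.955 = 3438
Band 3: 13100 × 0.96 = 12576
Band 4: 22000 × 0.946 = 20812
Band 5: 16700 × 0.949 = 15848
Band 6: 4300 × 0.972 + 16300 × 0.691 = 4180 + 11263 = 15443
Net migration: Band 1 − 570 → 2849; Band 2 + 50 → 3488
→ [2849, 3488, 12576, 20812, 15848, 15443]
After projecting period 2:
Births: 3488 × 0.261 = 910
Band 2: 2849 × 0.955 = 2721
Band 3: 3488 × 0.96 = 3348
Band 4: 12576 × 0.946 = 11897
Band 5: 20812 × 0.949 = 19751
Band 6: 15848 × 0.972 + 15443 × 0.691 = 15404 + 10671 = 26075
Net migration: Band 1 − 570 → 340; Band 2 + 50 → 2771
→ [340, 2771, 3348, 11897, 19751, 26075]
Scenario A total after 2 periods: 64182
Scenario B projection —
After projecting period 1:
Births: 13100 × 0.311 = 4074
Band 2: 3600 × 0.955 = 3438
Band 3: 13100 × 0.96 = 12576
Band 4: 22000 × 0.946 = 20812
Band 5: 16700 × 0.949 = 15848
Band 6: 4300 × 0.972 + 16300 × 0.691 = 4180 + 11263 = 15443
Net migration: Band 1 − 570 → 3504; Band 2 + 50 → 3488
→ [3504, 3488, 12576, 20812, 15848, 15443]
After projecting period 2:
Births: 3488 × 0.311 = 1085
Band 2: 3504 × 0.955 = 3346
Band 3: 3488 × 0.96 = 3348
Band 4: 12576 × 0.946 = 11897
Band 5: 20812 × 0.949 = 19751
Band 6: 15848 × 0.972 + 15443 × 0.691 = 15404 + 10671 = 26075
Net migration: Band 1 − 570 → 515; Band 2 + 50 → 3396
→ [515, 3396, 3348, 11897, 19751, 26075]
Scenario B total after 2 periods: 64982
Difference B − A = 64982 − 64182 = 800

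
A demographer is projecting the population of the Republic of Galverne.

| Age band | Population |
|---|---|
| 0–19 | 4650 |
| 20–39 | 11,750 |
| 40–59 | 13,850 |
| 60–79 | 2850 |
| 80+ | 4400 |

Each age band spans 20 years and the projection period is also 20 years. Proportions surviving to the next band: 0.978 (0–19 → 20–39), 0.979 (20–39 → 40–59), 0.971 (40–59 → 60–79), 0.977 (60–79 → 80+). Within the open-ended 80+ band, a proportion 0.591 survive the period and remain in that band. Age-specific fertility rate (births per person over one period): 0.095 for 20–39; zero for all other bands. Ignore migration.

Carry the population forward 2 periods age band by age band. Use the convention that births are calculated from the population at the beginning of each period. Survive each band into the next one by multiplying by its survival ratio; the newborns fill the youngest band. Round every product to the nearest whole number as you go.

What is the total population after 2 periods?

33465

Numbering the groups 1..5 from youngest to oldest:
Period 1:
Births: 11750 × 0.095 = 1116
Group 2: 4650 × 0.978 = 4548
Group 3: 11750 × 0.979 = 11503
Group 4: 13850 × 0.971 = 13448
Group 5: 2850 × 0.977 + 4400 × 0.591 = 2784 + 2600 = 5384
Population now: 0–19=1116, 20–39=4548, 40–59=11503, 60–79=13448, 80+=5384
Period 2:
Births: 4548 × 0.095 = 432
Group 2: 1116 × 0.978 = 1091
Group 3: 4548 × 0.979 = 4452
Group 4: 11503 × 0.971 = 11169
Group 5: 13448 × 0.977 + 5384 × 0.591 = 13139 + 3182 = 16321
Population now: 0–19=432, 20–39=1091, 40–59=4452, 60–79=11169, 80+=16321
Total after period 2: 432 + 1091 + 4452 + 11169 + 16321 = 33465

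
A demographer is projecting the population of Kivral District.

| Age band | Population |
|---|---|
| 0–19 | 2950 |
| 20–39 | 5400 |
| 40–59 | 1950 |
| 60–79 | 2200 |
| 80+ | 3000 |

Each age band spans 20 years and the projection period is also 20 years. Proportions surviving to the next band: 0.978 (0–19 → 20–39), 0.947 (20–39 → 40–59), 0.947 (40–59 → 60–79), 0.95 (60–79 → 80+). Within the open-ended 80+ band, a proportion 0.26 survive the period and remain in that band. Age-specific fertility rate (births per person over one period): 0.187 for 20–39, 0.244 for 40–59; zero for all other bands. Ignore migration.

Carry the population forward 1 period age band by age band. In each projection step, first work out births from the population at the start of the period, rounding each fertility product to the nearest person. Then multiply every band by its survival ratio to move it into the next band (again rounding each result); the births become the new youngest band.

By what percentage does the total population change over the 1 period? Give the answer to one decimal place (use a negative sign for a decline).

-8.4

Period 1:
Births: 5400 * 0.187 = 1010  |  1950 * 0.244 = 476 — total 1486
20–39: 2950 * 0.978 = 2885
40–59: 5400 * 0.947 = 5114
60–79: 1950 * 0.947 = 1847
80+: 2200 * 0.95 + 3000 * 0.26 = 2090 + 780 = 2870
Population now: 0–19=1486, 20–39=2885, 40–59=5114, 60–79=1847, 80+=2870
Total: 15500 → 14202; change = -1298; percentage change = -8.4%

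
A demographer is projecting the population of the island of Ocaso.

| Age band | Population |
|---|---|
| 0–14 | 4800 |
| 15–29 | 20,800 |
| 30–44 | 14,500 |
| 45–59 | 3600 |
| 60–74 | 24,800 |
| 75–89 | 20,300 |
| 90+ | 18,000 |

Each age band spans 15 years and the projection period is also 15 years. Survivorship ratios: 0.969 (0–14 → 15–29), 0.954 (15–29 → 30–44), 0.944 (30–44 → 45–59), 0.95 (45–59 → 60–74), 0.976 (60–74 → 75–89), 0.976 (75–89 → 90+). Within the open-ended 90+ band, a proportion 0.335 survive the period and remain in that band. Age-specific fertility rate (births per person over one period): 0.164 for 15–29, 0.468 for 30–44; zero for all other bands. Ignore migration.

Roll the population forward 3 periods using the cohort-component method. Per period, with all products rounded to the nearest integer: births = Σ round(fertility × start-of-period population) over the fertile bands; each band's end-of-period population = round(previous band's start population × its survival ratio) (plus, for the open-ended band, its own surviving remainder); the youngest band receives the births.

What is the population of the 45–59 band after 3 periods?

4189

Let group 1 be 0–14 through group 7 = 90+.
After projecting period 1:
Births: 20800 × 0.164 = 3411, 14500 × 0.468 = 6786 → total 10197
Group 2: 4800 × 0.969 = 4651
Group 3: 20800 × 0.954 = 19843
Group 4: 14500 × 0.944 = 13688
Group 5: 3600 × 0.95 = 3420
Group 6: 24800 × 0.976 = 24205
Group 7: 20300 × 0.976 + 18000 × 0.335 = 19813 + 6030 = 25843
End of period: [10197, 4651, 19843, 13688, 3420, 24205, 25843]
After projecting period 2:
Births: 4651 × 0.164 = 763, 19843 × 0.468 = 9287 → total 10050
Group 2: 10197 × 0.969 = 9881
Group 3: 4651 × 0.954 = 4437
Group 4: 19843 × 0.944 = 18732
Group 5: 13688 × 0.95 = 13004
Group 6: 3420 × 0.976 = 3338
Group 7: 24205 × 0.976 + 25843 × 0.335 = 23624 + 8657 = 32281
End of period: [10050, 9881, 4437, 18732, 13004, 3338, 32281]
After projecting period 3:
Births: 9881 × 0.164 = 1620, 4437 × 0.468 = 2077 → total 3697
Group 2: 10050 × 0.969 = 9738
Group 3: 9881 × 0.954 = 9426
Group 4: 4437 × 0.944 = 4189
Group 5: 18732 × 0.95 = 17795
Group 6: 13004 × 0.976 = 12692
Group 7: 3338 × 0.976 + 32281 × 0.335 = 3258 + 10814 = 14072
End of period: [3697, 9738, 9426, 4189, 17795, 12692, 14072]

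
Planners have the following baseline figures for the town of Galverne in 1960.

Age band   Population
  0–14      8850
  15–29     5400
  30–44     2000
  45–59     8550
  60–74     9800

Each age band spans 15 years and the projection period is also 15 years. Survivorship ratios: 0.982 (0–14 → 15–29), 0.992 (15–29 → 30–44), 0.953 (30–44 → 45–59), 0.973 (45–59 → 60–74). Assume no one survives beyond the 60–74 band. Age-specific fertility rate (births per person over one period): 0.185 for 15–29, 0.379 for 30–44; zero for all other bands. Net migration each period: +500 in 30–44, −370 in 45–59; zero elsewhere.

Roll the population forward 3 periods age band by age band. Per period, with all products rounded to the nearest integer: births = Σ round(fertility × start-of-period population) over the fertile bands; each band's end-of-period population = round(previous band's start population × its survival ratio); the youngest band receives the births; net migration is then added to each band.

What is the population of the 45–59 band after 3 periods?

(Bands numbered youngest = 1 to oldest = 5.)
After projecting period 1:
Births: 5400 × 0.185 = 999, 2000 × 0.379 = 758 ⇒ total 1757
Band 2: 8850 × 0.982 = 8691
Band 3: 5400 × 0.992 = 5357
Band 4: 2000 × 0.953 = 1906
Band 5: 8550 × 0.973 = 8319
Net migration: Band 3 + 500 → 5857; Band 4 − 370 → 1536
Population now: 0–14=1757, 15–29=8691, 30–44=5857, 45–59=1536, 60–74=8319
After projecting period 2:
Births: 8691 × 0.185 = 1608, 5857 × 0.379 = 2220 ⇒ total 3828
Band 2: 1757 × 0.982 = 1725
Band 3: 8691 × 0.992 = 8621
Band 4: 5857 × 0.953 = 5582
Band 5: 1536 × 0.973 = 1495
Net migration: Band 3 + 500 → 9121; Band 4 − 370 → 5212
Population now: 0–14=3828, 15–29=1725, 30–44=9121, 45–59=5212, 60–74=1495
After projecting period 3:
Births: 1725 × 0.185 = 319, 9121 × 0.379 = 3457 ⇒ total 3776
Band 2: 3828 × 0.982 = 3759
Band 3: 1725 × 0.992 = 1711
Band 4: 9121 × 0.953 = 8692
Band 5: 5212 × 0.973 = 5071
Net migration: Band 3 + 500 → 2211; Band 4 − 370 → 8322
Population now: 0–14=3776, 15–29=3759, 30–44=2211, 45–59=8322, 60–74=5071

8322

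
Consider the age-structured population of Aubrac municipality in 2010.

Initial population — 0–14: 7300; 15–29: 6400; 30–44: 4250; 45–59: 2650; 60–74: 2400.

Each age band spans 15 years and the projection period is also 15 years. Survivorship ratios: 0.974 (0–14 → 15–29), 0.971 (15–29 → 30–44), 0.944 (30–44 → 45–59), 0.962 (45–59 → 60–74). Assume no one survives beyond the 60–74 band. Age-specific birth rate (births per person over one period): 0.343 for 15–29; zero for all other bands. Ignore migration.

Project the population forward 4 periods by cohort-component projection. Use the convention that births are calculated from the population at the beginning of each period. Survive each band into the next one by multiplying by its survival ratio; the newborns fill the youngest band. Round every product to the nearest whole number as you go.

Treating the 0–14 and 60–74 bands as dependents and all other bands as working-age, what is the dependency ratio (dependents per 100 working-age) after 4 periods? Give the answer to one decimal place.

142.2

After projecting period 1:
Births: 6400 × 0.343 = 2195
15–29: 7300 × 0.974 = 7110
30–44: 6400 × 0.971 = 6214
45–59: 4250 × 0.944 = 4012
60–74: 2650 × 0.962 = 2549
Giving 2195 / 7110 / 6214 / 4012 / 2549.
After projecting period 2:
Births: 7110 × 0.343 = 2439
15–29: 2195 × 0.974 = 2138
30–44: 7110 × 0.971 = 6904
45–59: 6214 × 0.944 = 5866
60–74: 4012 × 0.962 = 3860
Giving 2439 / 2138 / 6904 / 5866 / 3860.
After projecting period 3:
Births: 2138 × 0.343 = 733
15–29: 2439 × 0.974 = 2376
30–44: 2138 × 0.971 = 2076
45–59: 6904 × 0.944 = 6517
60–74: 5866 × 0.962 = 5643
Giving 733 / 2376 / 2076 / 6517 / 5643.
After projecting period 4:
Births: 2376 × 0.343 = 815
15–29: 733 × 0.974 = 714
30–44: 2376 × 0.971 = 2307
45–59: 2076 × 0.944 = 1960
60–74: 6517 × 0.962 = 6269
Giving 815 / 714 / 2307 / 1960 / 6269.
Dependents (band 0–14 + band 60–74) = 815 + 6269 = 7084; working-age = 4981; ratio = 7084/4981 × 100 = 142.2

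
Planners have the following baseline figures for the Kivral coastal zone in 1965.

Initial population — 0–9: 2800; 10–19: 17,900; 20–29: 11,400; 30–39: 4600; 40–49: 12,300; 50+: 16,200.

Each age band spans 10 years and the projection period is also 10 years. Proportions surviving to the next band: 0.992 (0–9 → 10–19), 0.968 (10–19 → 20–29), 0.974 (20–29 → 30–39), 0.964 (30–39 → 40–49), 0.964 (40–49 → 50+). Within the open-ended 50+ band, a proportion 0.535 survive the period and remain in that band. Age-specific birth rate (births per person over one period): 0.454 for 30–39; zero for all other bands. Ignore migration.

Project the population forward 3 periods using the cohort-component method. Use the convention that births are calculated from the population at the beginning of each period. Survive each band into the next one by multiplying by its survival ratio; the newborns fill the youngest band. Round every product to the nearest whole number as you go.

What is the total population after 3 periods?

52035

(Groups numbered youngest = 1 to oldest = 6.)
Period 1:
Births: 4600 × 0.454 = 2088
Group 2: 2800 × 0.992 = 2778
Group 3: 17900 × 0.968 = 17327
Group 4: 11400 × 0.974 = 11104
Group 5: 4600 × 0.964 = 4434
Group 6: 12300 × 0.964 + 16200 × 0.535 = 11857 + 8667 = 20524
Population now: 0–9=2088, 10–19=2778, 20–29=17327, 30–39=11104, 40–49=4434, 50+=20524
Period 2:
Births: 11104 × 0.454 = 5041
Group 2: 2088 × 0.992 = 2071
Group 3: 2778 × 0.968 = 2689
Group 4: 17327 × 0.974 = 16876
Group 5: 11104 × 0.964 = 10704
Group 6: 4434 × 0.964 + 20524 × 0.535 = 4274 + 10980 = 15254
Population now: 0–9=5041, 10–19=2071, 20–29=2689, 30–39=16876, 40–49=10704, 50+=15254
Period 3:
Births: 16876 × 0.454 = 7662
Group 2: 5041 × 0.992 = 5001
Group 3: 2071 × 0.968 = 2005
Group 4: 2689 × 0.974 = 2619
Group 5: 16876 × 0.964 = 16268
Group 6: 10704 × 0.964 + 15254 × 0.535 = 10319 + 8161 = 18480
Population now: 0–9=7662, 10–19=5001, 20–29=2005, 30–39=2619, 40–49=16268, 50+=18480
Total after period 3: 7662 + 5001 + 2005 + 2619 + 16268 + 18480 = 52035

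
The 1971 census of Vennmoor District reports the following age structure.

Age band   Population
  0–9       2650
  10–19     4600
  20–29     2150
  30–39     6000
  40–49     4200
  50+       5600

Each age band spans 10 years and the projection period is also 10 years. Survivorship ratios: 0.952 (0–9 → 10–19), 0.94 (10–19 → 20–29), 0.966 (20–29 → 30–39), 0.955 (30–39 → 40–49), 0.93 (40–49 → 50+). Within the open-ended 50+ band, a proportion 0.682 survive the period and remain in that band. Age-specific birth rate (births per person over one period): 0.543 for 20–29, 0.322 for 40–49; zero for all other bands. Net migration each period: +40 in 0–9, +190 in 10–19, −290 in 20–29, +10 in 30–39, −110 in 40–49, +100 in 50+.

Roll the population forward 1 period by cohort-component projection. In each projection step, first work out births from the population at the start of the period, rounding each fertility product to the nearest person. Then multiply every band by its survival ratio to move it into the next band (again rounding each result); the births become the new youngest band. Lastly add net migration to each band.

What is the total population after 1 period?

24838

Call the bands 1 to 6, youngest first.
Period 1:
Births: 2150 * 0.543 = 1167 ; 4200 * 0.322 = 1352 — total 2519
Band 2: 2650 * 0.952 = 2523
Band 3: 4600 * 0.94 = 4324
Band 4: 2150 * 0.966 = 2077
Band 5: 6000 * 0.955 = 5730
Band 6: 4200 * 0.93 + 5600 * 0.682 = 3906 + 3819 = 7725
Net migration: Band 1 + 40 → 2559; Band 2 + 190 → 2713; Band 3 − 290 → 4034; Band 4 + 10 → 2087; Band 5 − 110 → 5620; Band 6 + 100 → 7825
Population now: 0–9=2559, 10–19=2713, 20–29=4034, 30–39=2087, 40–49=5620, 50+=7825
Total after period 1: 2559 + 2713 + 4034 + 2087 + 5620 + 7825 = 24838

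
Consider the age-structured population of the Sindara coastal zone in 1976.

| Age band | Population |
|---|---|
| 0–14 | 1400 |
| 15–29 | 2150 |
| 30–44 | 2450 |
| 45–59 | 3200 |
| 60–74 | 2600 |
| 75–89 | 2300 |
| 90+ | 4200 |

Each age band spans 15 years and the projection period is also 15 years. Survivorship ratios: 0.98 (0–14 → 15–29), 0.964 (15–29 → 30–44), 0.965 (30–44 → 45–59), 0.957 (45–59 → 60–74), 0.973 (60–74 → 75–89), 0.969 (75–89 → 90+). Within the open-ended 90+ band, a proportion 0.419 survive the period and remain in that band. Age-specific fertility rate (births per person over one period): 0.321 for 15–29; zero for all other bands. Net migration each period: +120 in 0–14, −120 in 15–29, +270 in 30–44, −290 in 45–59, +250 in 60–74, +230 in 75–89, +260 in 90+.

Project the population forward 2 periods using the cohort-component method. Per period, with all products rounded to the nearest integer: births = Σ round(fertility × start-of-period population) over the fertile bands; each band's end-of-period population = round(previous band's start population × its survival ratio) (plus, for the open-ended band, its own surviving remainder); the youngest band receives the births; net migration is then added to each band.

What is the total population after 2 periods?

After projecting period 1:
Births: 2150 × 0.321 = 690
15–29: 1400 × 0.98 = 1372
30–44: 2150 × 0.964 = 2073
45–59: 2450 × 0.965 = 2364
60–74: 3200 × 0.957 = 3062
75–89: 2600 × 0.973 = 2530
90+: 2300 × 0.969 + 4200 × 0.419 = 2229 + 1760 = 3989
Net migration: 0–14 + 120 → 810; 15–29 − 120 → 1252; 30–44 + 270 → 2343; 45–59 − 290 → 2074; 60–74 + 250 → 3312; 75–89 + 230 → 2760; 90+ + 260 → 4249
Giving 810 / 1252 / 2343 / 2074 / 3312 / 2760 / 4249.
After projecting period 2:
Births: 1252 × 0.321 = 402
15–29: 810 × 0.98 = 794
30–44: 1252 × 0.964 = 1207
45–59: 2343 × 0.965 = 2261
60–74: 2074 × 0.957 = 1985
75–89: 3312 × 0.973 = 3223
90+: 2760 × 0.969 + 4249 × 0.419 = 2674 + 1780 = 4454
Net migration: 0–14 + 120 → 522; 15–29 − 120 → 674; 30–44 + 270 → 1477; 45–59 − 290 → 1971; 60–74 + 250 → 2235; 75–89 + 230 → 3453; 90+ + 260 → 4714
Giving 522 / 674 / 1477 / 1971 / 2235 / 3453 / 4714.
Total after period 2: 522 + 674 + 1477 + 1971 + 2235 + 3453 + 4714 = 15046

15046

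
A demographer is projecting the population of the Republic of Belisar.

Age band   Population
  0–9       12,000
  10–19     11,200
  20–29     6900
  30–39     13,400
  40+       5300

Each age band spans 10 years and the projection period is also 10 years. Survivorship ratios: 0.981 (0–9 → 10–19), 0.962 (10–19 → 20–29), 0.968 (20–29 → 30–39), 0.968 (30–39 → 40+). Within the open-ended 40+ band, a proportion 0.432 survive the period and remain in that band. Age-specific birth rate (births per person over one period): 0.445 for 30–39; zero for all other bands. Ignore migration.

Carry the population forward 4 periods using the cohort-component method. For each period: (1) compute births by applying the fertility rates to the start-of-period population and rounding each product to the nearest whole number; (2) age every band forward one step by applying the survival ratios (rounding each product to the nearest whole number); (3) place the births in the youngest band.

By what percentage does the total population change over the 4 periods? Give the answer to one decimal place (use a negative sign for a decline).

-28.1

After projecting period 1:
Births: 13400 × 0.445 = 5963
10–19: 12000 × 0.981 = 11772
20–29: 11200 × 0.962 = 10774
30–39: 6900 × 0.968 = 6679
40+: 13400 × 0.968 + 5300 × 0.432 = 12971 + 2290 = 15261
Giving 5963 / 11772 / 10774 / 6679 / 15261.
After projecting period 2:
Births: 6679 × 0.445 = 2972
10–19: 5963 × 0.981 = 5850
20–29: 11772 × 0.962 = 11325
30–39: 10774 × 0.968 = 10429
40+: 6679 × 0.968 + 15261 × 0.432 = 6465 + 6593 = 13058
Giving 2972 / 5850 / 11325 / 10429 / 13058.
After projecting period 3:
Births: 10429 × 0.445 = 4641
10–19: 2972 × 0.981 = 2916
20–29: 5850 × 0.962 = 5628
30–39: 11325 × 0.968 = 10963
40+: 10429 × 0.968 + 13058 × 0.432 = 10095 + 5641 = 15736
Giving 4641 / 2916 / 5628 / 10963 / 15736.
After projecting period 4:
Births: 10963 × 0.445 = 4879
10–19: 4641 × 0.981 = 4553
20–29: 2916 × 0.962 = 2805
30–39: 5628 × 0.968 = 5448
40+: 10963 × 0.968 + 15736 × 0.432 = 10612 + 6798 = 17410
Giving 4879 / 4553 / 2805 / 5448 / 17410.
Total: 48800 → 35095; change = -13705; percentage change = -28.1%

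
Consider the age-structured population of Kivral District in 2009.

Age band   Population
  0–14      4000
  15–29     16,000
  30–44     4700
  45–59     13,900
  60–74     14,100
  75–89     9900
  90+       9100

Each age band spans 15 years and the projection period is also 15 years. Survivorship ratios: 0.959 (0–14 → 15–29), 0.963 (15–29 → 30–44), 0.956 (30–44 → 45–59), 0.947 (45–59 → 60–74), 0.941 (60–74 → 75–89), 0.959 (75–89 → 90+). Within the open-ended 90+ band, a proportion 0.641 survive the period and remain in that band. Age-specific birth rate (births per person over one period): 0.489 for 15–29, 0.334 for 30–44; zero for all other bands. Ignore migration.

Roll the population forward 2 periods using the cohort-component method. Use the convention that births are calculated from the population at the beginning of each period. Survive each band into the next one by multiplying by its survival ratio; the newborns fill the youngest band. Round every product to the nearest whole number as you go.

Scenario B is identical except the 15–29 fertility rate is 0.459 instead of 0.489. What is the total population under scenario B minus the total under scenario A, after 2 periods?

-575

Period 1:
Births: 16000 × 0.489 = 7824  |  4700 × 0.334 = 1570 — total 9394
15–29: 4000 × 0.959 = 3836
30–44: 16000 × 0.963 = 15408
45–59: 4700 × 0.956 = 4493
60–74: 13900 × 0.947 = 13163
75–89: 14100 × 0.941 = 13268
90+: 9900 × 0.959 + 9100 × 0.641 = 9494 + 5833 = 15327
End of period: [9394, 3836, 15408, 4493, 13163, 13268, 15327]
Period 2:
Births: 3836 × 0.489 = 1876  |  15408 × 0.334 = 5146 — total 7022
15–29: 9394 × 0.959 = 9009
30–44: 3836 × 0.963 = 3694
45–59: 15408 × 0.956 = 14730
60–74: 4493 × 0.947 = 4255
75–89: 13163 × 0.941 = 12386
90+: 13268 × 0.959 + 15327 × 0.641 = 12724 + 9825 = 22549
End of period: [7022, 9009, 3694, 14730, 4255, 12386, 22549]
Scenario A total after 2 periods: 73645
Scenario B projection —
Period 1:
Births: 16000 × 0.459 = 7344  |  4700 × 0.334 = 1570 — total 8914
15–29: 4000 × 0.959 = 3836
30–44: 16000 × 0.963 = 15408
45–59: 4700 × 0.956 = 4493
60–74: 13900 × 0.947 = 13163
75–89: 14100 × 0.941 = 13268
90+: 9900 × 0.959 + 9100 × 0.641 = 9494 + 5833 = 15327
End of period: [8914, 3836, 15408, 4493, 13163, 13268, 15327]
Period 2:
Births: 3836 × 0.459 = 1761  |  15408 × 0.334 = 5146 — total 6907
15–29: 8914 × 0.959 = 8549
30–44: 3836 × 0.963 = 3694
45–59: 15408 × 0.956 = 14730
60–74: 4493 × 0.947 = 4255
75–89: 13163 × 0.941 = 12386
90+: 13268 × 0.959 + 15327 × 0.641 = 12724 + 9825 = 22549
End of period: [6907, 8549, 3694, 14730, 4255, 12386, 22549]
Scenario B total after 2 periods: 73070
Difference B − A = 73070 − 73645 = -575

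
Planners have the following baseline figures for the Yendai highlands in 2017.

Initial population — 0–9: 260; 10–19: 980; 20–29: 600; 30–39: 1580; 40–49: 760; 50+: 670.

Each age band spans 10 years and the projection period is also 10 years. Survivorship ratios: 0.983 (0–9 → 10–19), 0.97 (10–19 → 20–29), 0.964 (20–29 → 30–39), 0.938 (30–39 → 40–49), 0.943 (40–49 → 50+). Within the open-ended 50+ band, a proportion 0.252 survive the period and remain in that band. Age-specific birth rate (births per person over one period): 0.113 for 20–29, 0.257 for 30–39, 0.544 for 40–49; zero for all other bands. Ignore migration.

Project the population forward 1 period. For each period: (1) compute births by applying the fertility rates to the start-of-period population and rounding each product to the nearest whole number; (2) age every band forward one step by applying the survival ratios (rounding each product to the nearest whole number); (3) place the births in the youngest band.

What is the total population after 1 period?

Numbering the bands 1..6 from youngest to oldest:
[period 1]
Births: 600 * 0.113 = 68 ; 1580 * 0.257 = 406 ; 760 * 0.544 = 413 — total 887
Band 2: 260 * 0.983 = 256
Band 3: 980 * 0.97 = 951
Band 4: 600 * 0.964 = 578
Band 5: 1580 * 0.938 = 1482
Band 6: 760 * 0.943 + 670 * 0.252 = 717 + 169 = 886
→ [887, 256, 951, 578, 1482, 886]
Total after period 1: 887 + 256 + 951 + 578 + 1482 + 886 = 5040

5040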